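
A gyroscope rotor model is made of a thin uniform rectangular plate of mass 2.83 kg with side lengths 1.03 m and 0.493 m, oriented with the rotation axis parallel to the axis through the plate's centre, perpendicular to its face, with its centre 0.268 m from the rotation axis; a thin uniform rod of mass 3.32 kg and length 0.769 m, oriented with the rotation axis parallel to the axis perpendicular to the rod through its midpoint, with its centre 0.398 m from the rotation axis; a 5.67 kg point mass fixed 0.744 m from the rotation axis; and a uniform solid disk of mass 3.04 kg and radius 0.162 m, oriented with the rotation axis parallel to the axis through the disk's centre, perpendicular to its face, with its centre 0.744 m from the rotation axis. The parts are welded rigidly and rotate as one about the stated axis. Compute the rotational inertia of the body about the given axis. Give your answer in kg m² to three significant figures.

6.06

Rectangular plate: I_cm = (1/12)M(a²+b²) = (1/12)(2.83)[(1.03)² + (0.493)²] = 0.30751 kg m²; centre at d = 0.268 m, so I = I_cm + Md² gives I = 0.30751 + (2.83)(0.268)² = 0.51078 kg m².
Thin rod: I_cm = (1/12)ML² = (1/12)(3.32)(0.769)² = 0.16361 kg m²; centre at d = 0.398 m, so I = I_cm + Md² gives I = 0.16361 + (3.32)(0.398)² = 0.68951 kg m².
Point mass: I_cm = 0; centre at d = 0.744 m, so I = I_cm + Md² gives I = 0 + (5.67)(0.744)² = 3.1385 kg m².
Solid disk: I_cm = (1/2)MR² = (1/2)(3.04)(0.162)² = 0.039891 kg m²; centre at d = 0.744 m, so I = I_cm + Md² gives I = 0.039891 + (3.04)(0.744)² = 1.7226 kg m².
Total I = 0.51078 + 0.68951 + 3.1385 + 1.7226 = 6.0615 kg m².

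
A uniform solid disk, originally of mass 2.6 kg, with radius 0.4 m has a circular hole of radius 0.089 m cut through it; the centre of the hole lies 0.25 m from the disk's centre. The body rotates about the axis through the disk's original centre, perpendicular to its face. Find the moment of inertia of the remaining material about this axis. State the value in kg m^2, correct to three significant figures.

Unpierced body about its centre: I₀ = (1/2)MR² = (1/2)(2.6)(0.4)² = 0.208 kg m^2.
The removed disk has mass m = M·(r/R)² = (2.6)(0.089/0.4)² = 0.12872 kg (same uniform areal density).
Its moment of inertia about the rotation axis (parallel-axis theorem): I_hole = (1/2)mr² + md² = (1/2)(0.12872)(0.089)² + (0.12872)(0.25)² = 0.0085545 kg m^2.
Treating the hole as negative mass, I = I₀ − I_hole = 0.208 − 0.0085545 = 0.19945 kg m^2.

0.199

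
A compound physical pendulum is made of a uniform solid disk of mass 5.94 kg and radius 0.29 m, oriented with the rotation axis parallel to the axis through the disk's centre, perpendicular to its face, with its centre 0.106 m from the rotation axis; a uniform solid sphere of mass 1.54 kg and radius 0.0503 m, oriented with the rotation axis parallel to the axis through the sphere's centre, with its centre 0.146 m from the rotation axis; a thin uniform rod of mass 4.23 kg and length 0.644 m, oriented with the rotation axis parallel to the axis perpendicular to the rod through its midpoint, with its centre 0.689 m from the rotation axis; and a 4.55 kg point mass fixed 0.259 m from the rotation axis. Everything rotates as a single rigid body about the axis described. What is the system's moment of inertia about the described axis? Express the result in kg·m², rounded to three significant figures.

Solid disk: I_cm = (1/2)MR² = (1/2)(5.94)(0.29)² = 0.24978 kg·m²; centre at d = 0.106 m, so I = I_cm + Md² gives I = 0.24978 + (5.94)(0.106)² = 0.31652 kg·m².
Solid sphere: I_cm = (2/5)MR² = (2/5)(1.54)(0.0503)² = 0.0015585 kg·m²; centre at d = 0.146 m, so I = I_cm + Md² gives I = 0.0015585 + (1.54)(0.146)² = 0.034385 kg·m².
Thin rod: I_cm = (1/12)ML² = (1/12)(4.23)(0.644)² = 0.14619 kg·m²; centre at d = 0.689 m, so I = I_cm + Md² gives I = 0.14619 + (4.23)(0.689)² = 2.1543 kg·m².
Point mass: I_cm = 0; centre at d = 0.259 m, so I = I_cm + Md² gives I = 0 + (4.55)(0.259)² = 0.30522 kg·m².
Total I = 0.31652 + 0.034385 + 2.1543 + 0.30522 = 2.8104 kg·m².

2.81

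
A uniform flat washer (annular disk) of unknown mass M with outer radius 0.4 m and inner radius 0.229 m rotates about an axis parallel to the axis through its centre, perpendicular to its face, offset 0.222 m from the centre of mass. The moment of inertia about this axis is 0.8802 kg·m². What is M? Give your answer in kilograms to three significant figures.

5.66

I = I_cm + Md² = (1/2)M(R²+r²) + Md² = M·[0.5·[(0.4)² + (0.229)²] + (0.222)²] = M·0.1555.
So M = 0.8802 / 0.1555 = 5.6603 kg.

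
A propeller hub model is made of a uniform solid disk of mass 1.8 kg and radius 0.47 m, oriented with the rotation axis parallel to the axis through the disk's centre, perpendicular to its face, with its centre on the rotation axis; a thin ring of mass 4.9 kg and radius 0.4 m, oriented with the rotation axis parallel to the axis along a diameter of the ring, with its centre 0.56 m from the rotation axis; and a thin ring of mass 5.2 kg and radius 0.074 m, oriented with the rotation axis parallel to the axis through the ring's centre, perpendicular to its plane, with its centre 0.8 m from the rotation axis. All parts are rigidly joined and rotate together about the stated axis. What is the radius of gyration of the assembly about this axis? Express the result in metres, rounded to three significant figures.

Solid disk: I_cm = (1/2)MR² = (1/2)(1.8)(0.47)² = 0.19881 kg m^2; axis through the centre, so I = 0.19881 kg m^2.
Thin ring: I_cm = (1/2)MR² = (1/2)(4.9)(0.4)² = 0.392 kg m^2; centre at d = 0.56 m, so I = I_cm + Md² gives I = 0.392 + (4.9)(0.56)² = 1.9286 kg m^2.
Thin ring: I_cm = MR² = (5.2)(0.074)² = 0.028475 kg m^2; centre at d = 0.8 m, so I = I_cm + Md² gives I = 0.028475 + (5.2)(0.8)² = 3.3565 kg m^2.
Total I = 5.4839 kg m^2; total mass M = 11.9 kg.
k = √(I/M) = √(5.4839/11.9) = 0.67885 m.

0.679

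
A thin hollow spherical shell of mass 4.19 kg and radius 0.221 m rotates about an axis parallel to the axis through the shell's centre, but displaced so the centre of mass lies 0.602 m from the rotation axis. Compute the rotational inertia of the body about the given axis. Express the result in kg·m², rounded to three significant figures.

1.65

I_cm = (2/3)MR² = (2/3)(4.19)(0.221)² = 0.13643 kg·m²; centre at d = 0.602 m, so I = I_cm + Md² gives I = 0.13643 + (4.19)(0.602)² = 1.6549 kg·m².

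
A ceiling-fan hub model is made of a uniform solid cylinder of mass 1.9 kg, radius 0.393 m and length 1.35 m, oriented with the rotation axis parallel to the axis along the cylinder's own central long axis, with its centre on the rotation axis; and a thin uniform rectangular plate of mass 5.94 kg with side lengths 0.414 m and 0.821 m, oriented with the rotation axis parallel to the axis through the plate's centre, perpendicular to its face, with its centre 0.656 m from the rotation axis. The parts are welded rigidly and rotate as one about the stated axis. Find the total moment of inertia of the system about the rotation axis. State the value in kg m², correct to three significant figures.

Solid cylinder: I_cm = (1/2)MR² = (1/2)(1.9)(0.393)² = 0.14673 kg m²; axis through the centre, so I = 0.14673 kg m².
Rectangular plate: I_cm = (1/12)M(a²+b²) = (1/12)(5.94)[(0.414)² + (0.821)²] = 0.41849 kg m²; centre at d = 0.656 m, so I = I_cm + Md² gives I = 0.41849 + (5.94)(0.656)² = 2.9747 kg m².
Total I = 0.14673 + 2.9747 = 3.1214 kg m².

3.12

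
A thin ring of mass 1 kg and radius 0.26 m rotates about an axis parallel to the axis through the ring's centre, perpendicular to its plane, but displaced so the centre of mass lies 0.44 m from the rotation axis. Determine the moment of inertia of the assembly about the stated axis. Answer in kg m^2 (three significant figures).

I_cm = MR² = (1)(0.26)² = 0.0676 kg m^2; centre at d = 0.44 m, so I = I_cm + Md² gives I = 0.0676 + (1)(0.44)² = 0.2612 kg m^2.

0.261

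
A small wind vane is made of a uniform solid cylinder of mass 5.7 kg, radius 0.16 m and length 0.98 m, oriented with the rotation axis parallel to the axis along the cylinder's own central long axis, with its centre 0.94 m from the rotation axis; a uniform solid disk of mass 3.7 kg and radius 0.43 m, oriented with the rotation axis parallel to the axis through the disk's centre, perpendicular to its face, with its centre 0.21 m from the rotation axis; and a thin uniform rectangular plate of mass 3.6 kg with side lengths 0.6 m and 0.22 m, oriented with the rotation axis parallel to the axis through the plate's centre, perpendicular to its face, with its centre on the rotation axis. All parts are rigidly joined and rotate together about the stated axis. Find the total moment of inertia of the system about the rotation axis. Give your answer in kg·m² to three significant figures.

5.74

Solid cylinder: I_cm = (1/2)MR² = (1/2)(5.7)(0.16)² = 0.07296 kg·m²; centre at d = 0.94 m, so I = I_cm + Md² gives I = 0.07296 + (5.7)(0.94)² = 5.1095 kg·m².
Solid disk: I_cm = (1/2)MR² = (1/2)(3.7)(0.43)² = 0.34207 kg·m²; centre at d = 0.21 m, so I = I_cm + Md² gives I = 0.34207 + (3.7)(0.21)² = 0.50523 kg·m².
Rectangular plate: I_cm = (1/12)M(a²+b²) = (1/12)(3.6)[(0.6)² + (0.22)²] = 0.12252 kg·m²; axis through the centre, so I = 0.12252 kg·m².
Total I = 5.1095 + 0.50523 + 0.12252 = 5.7372 kg·m².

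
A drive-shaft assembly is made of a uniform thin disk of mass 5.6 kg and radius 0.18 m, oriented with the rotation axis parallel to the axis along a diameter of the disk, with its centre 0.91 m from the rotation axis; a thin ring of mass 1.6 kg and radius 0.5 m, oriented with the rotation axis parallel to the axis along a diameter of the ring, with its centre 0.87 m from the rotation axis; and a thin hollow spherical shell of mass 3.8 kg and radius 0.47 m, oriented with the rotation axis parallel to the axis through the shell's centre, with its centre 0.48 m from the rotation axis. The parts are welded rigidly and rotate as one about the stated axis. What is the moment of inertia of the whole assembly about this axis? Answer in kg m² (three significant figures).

7.53

Thin disk: I_cm = (1/4)MR² = (1/4)(5.6)(0.18)² = 0.04536 kg m²; centre at d = 0.91 m, so I = I_cm + Md² gives I = 0.04536 + (5.6)(0.91)² = 4.6827 kg m².
Thin ring: I_cm = (1/2)MR² = (1/2)(1.6)(0.5)² = 0.2 kg m²; centre at d = 0.87 m, so I = I_cm + Md² gives I = 0.2 + (1.6)(0.87)² = 1.411 kg m².
Spherical shell: I_cm = (2/3)MR² = (2/3)(3.8)(0.47)² = 0.55961 kg m²; centre at d = 0.48 m, so I = I_cm + Md² gives I = 0.55961 + (3.8)(0.48)² = 1.4351 kg m².
Total I = 4.6827 + 1.411 + 1.4351 = 7.5289 kg m².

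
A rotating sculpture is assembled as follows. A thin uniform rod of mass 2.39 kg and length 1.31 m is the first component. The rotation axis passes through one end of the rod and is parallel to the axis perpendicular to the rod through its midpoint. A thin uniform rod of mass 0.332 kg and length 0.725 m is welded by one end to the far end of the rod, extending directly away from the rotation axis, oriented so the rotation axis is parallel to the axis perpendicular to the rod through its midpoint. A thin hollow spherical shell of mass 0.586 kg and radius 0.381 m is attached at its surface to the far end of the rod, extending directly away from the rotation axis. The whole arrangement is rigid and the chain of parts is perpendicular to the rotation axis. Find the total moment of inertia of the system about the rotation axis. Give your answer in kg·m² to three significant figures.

5.79

Thin rod: I_cm = (1/12)ML² = (1/12)(2.39)(1.31)² = 0.34179 kg·m²; centre at d = 0.655 m, so the parallel axis theorem gives I = 0.34179 + (2.39)(0.655)² = 1.3672 kg·m².
Thin rod: I_cm = (1/12)ML² = (1/12)(0.332)(0.725)² = 0.014542 kg·m²; centre at d = 0.655 + 0.655 + 0.3625 = 1.6725 m, so the parallel axis theorem gives I = 0.014542 + (0.332)(1.6725)² = 0.94323 kg·m².
Spherical shell: I_cm = (2/3)MR² = (2/3)(0.586)(0.381)² = 0.05671 kg·m²; centre at d = 0.655 + 0.655 + 0.3625 + 0.3625 + 0.381 = 2.416 m, so the parallel axis theorem gives I = 0.05671 + (0.586)(2.416)² = 3.4772 kg·m².
Total I = 1.3672 + 0.94323 + 3.4772 = 5.7876 kg·m².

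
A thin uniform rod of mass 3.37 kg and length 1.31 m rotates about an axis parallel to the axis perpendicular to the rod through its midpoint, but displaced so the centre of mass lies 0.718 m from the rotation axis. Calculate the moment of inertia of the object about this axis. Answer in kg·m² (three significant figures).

2.22

I_cm = (1/12)ML² = (1/12)(3.37)(1.31)² = 0.48194 kg·m²; centre at d = 0.718 m, so I = I_cm + Md² gives I = 0.48194 + (3.37)(0.718)² = 2.2193 kg·m².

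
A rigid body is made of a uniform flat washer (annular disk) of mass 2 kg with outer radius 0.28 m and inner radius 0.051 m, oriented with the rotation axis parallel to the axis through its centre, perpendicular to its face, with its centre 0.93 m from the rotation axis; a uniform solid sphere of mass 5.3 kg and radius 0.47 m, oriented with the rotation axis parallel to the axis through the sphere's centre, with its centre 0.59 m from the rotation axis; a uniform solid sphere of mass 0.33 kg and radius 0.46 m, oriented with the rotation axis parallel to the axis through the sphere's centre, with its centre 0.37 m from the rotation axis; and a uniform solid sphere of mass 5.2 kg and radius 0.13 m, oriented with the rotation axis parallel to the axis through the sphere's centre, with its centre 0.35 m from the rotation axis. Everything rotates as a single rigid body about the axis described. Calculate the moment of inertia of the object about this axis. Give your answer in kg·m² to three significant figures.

4.87

Annular disk: I_cm = (1/2)M(R²+r²) = (1/2)(2)[(0.28)² + (0.051)²] = 0.081001 kg·m²; centre at d = 0.93 m, so I = I_cm + Md² gives I = 0.081001 + (2)(0.93)² = 1.8108 kg·m².
Solid sphere: I_cm = (2/5)MR² = (2/5)(5.3)(0.47)² = 0.46831 kg·m²; centre at d = 0.59 m, so I = I_cm + Md² gives I = 0.46831 + (5.3)(0.59)² = 2.3132 kg·m².
Solid sphere: I_cm = (2/5)MR² = (2/5)(0.33)(0.46)² = 0.027931 kg·m²; centre at d = 0.37 m, so I = I_cm + Md² gives I = 0.027931 + (0.33)(0.37)² = 0.073108 kg·m².
Solid sphere: I_cm = (2/5)MR² = (2/5)(5.2)(0.13)² = 0.035152 kg·m²; centre at d = 0.35 m, so I = I_cm + Md² gives I = 0.035152 + (5.2)(0.35)² = 0.67215 kg·m².
Total I = 1.8108 + 2.3132 + 0.073108 + 0.67215 = 4.8693 kg·m².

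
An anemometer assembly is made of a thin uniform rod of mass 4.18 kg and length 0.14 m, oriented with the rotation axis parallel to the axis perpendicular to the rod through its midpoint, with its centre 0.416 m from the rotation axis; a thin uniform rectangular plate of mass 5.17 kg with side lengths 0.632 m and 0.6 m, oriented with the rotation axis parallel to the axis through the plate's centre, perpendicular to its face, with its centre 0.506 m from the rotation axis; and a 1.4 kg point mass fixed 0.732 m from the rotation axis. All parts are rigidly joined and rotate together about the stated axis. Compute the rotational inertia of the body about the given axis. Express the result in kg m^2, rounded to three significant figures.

Thin rod: I_cm = (1/12)ML² = (1/12)(4.18)(0.14)² = 0.0068273 kg m^2; centre at d = 0.416 m, so the parallel axis theorem gives I = 0.0068273 + (4.18)(0.416)² = 0.7302 kg m^2.
Rectangular plate: I_cm = (1/12)M(a²+b²) = (1/12)(5.17)[(0.632)² + (0.6)²] = 0.32719 kg m^2; centre at d = 0.506 m, so the parallel axis theorem gives I = 0.32719 + (5.17)(0.506)² = 1.6509 kg m^2.
Point mass: I_cm = 0; centre at d = 0.732 m, so the parallel axis theorem gives I = 0 + (1.4)(0.732)² = 0.75015 kg m^2.
Total I = 0.7302 + 1.6509 + 0.75015 = 3.1312 kg m^2.

3.13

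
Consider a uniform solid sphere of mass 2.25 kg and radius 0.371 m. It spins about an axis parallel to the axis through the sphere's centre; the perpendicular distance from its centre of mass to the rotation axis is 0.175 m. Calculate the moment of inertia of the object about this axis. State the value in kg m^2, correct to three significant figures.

I_cm = (2/5)MR² = (2/5)(2.25)(0.371)² = 0.12388 kg m^2; centre at d = 0.175 m, so I = I_cm + Md² gives I = 0.12388 + (2.25)(0.175)² = 0.19278 kg m^2.

0.193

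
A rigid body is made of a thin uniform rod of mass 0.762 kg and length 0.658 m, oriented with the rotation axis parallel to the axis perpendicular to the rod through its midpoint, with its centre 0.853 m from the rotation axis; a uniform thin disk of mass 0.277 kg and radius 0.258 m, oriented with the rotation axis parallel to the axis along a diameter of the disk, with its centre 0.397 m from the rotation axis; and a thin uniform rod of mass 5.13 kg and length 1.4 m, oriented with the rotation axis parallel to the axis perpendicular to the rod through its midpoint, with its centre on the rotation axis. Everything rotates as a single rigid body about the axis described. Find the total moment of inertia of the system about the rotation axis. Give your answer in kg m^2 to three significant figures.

1.47

Thin rod: I_cm = (1/12)ML² = (1/12)(0.762)(0.658)² = 0.027493 kg m^2; centre at d = 0.853 m, so the parallel axis theorem gives I = 0.027493 + (0.762)(0.853)² = 0.58193 kg m^2.
Thin disk: I_cm = (1/4)MR² = (1/4)(0.277)(0.258)² = 0.0046096 kg m^2; centre at d = 0.397 m, so the parallel axis theorem gives I = 0.0046096 + (0.277)(0.397)² = 0.048267 kg m^2.
Thin rod: I_cm = (1/12)ML² = (1/12)(5.13)(1.4)² = 0.8379 kg m^2; axis through the centre, so I = 0.8379 kg m^2.
Total I = 0.58193 + 0.048267 + 0.8379 = 1.4681 kg m^2.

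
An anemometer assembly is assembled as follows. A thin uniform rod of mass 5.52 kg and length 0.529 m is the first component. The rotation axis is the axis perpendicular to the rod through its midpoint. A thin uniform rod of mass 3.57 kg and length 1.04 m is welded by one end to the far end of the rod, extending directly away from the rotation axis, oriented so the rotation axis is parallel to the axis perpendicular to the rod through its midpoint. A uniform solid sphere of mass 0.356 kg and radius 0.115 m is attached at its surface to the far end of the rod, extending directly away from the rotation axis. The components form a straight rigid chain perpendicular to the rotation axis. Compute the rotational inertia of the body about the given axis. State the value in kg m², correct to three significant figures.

Thin rod: I_cm = (1/12)ML² = (1/12)(5.52)(0.529)² = 0.12873 kg m²; axis through the centre, so I = 0.12873 kg m².
Thin rod: I_cm = (1/12)ML² = (1/12)(3.57)(1.04)² = 0.32178 kg m²; centre at d = 0.2645 + 0.52 = 0.7845 m, so the parallel axis theorem gives I = 0.32178 + (3.57)(0.7845)² = 2.5189 kg m².
Solid sphere: I_cm = (2/5)MR² = (2/5)(0.356)(0.115)² = 0.0018832 kg m²; centre at d = 0.2645 + 0.52 + 0.52 + 0.115 = 1.4195 m, so the parallel axis theorem gives I = 0.0018832 + (0.356)(1.4195)² = 0.71922 kg m².
Total I = 0.12873 + 2.5189 + 0.71922 = 3.3668 kg m².

3.37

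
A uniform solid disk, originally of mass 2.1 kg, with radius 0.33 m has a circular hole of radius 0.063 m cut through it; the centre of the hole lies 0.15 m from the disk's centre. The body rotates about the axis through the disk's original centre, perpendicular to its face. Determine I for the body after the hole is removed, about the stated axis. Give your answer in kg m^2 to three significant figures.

Unpierced body about its centre: I₀ = (1/2)MR² = (1/2)(2.1)(0.33)² = 0.11435 kg m^2.
The removed disk has mass m = M·(r/R)² = (2.1)(0.063/0.33)² = 0.076537 kg (same uniform areal density).
Its moment of inertia about the rotation axis (parallel-axis theorem): I_hole = (1/2)mr² + md² = (1/2)(0.076537)(0.063)² + (0.076537)(0.15)² = 0.001874 kg m^2.
Treating the hole as negative mass, I = I₀ − I_hole = 0.11435 − 0.001874 = 0.11247 kg m^2.

0.112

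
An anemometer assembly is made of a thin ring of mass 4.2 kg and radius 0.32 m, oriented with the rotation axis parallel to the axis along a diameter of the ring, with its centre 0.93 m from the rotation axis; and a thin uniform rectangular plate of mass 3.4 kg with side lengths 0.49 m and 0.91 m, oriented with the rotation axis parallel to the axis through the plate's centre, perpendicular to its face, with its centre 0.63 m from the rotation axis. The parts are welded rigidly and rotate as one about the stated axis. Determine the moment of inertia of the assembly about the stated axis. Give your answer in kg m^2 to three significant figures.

Thin ring: I_cm = (1/2)MR² = (1/2)(4.2)(0.32)² = 0.21504 kg m^2; centre at d = 0.93 m, so the parallel axis theorem gives I = 0.21504 + (4.2)(0.93)² = 3.8476 kg m^2.
Rectangular plate: I_cm = (1/12)M(a²+b²) = (1/12)(3.4)[(0.49)² + (0.91)²] = 0.30266 kg m^2; centre at d = 0.63 m, so the parallel axis theorem gives I = 0.30266 + (3.4)(0.63)² = 1.6521 kg m^2.
Total I = 3.8476 + 1.6521 = 5.4997 kg m^2.

5.50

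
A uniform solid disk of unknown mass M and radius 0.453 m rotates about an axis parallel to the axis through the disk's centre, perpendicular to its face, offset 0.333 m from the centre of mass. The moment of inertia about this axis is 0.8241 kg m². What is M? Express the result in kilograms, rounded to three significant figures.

3.86

I = I_cm + Md² = (1/2)MR² + Md² = M·[0.5·(0.453)² + (0.333)²] = M·0.21349.
So M = 0.8241 / 0.21349 = 3.8601 kg.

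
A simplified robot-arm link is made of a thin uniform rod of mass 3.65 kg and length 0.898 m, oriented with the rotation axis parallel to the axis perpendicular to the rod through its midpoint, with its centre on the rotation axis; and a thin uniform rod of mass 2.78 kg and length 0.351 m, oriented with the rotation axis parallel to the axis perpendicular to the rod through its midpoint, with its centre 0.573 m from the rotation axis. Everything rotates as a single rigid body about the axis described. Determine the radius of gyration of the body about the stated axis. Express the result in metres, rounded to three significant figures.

Thin rod: I_cm = (1/12)ML² = (1/12)(3.65)(0.898)² = 0.24528 kg m²; axis through the centre, so I = 0.24528 kg m².
Thin rod: I_cm = (1/12)ML² = (1/12)(2.78)(0.351)² = 0.028542 kg m²; centre at d = 0.573 m, so the parallel axis theorem gives I = 0.028542 + (2.78)(0.573)² = 0.9413 kg m².
Total I = 1.1866 kg m²; total mass M = 6.43 kg.
k = √(I/M) = √(1.1866/6.43) = 0.42958 m.

0.430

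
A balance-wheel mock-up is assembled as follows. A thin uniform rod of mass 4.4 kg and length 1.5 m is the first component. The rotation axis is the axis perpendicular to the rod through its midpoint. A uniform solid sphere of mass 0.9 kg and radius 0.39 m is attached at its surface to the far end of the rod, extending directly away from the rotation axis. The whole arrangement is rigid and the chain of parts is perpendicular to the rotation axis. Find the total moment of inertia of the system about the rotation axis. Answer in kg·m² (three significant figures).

Thin rod: I_cm = (1/12)ML² = (1/12)(4.4)(1.5)² = 0.825 kg·m²; axis through the centre, so I = 0.825 kg·m².
Solid sphere: I_cm = (2/5)MR² = (2/5)(0.9)(0.39)² = 0.054756 kg·m²; centre at d = 0.75 + 0.39 = 1.14 m, so the parallel axis theorem gives I = 0.054756 + (0.9)(1.14)² = 1.2244 kg·m².
Total I = 0.825 + 1.2244 = 2.0494 kg·m².

2.05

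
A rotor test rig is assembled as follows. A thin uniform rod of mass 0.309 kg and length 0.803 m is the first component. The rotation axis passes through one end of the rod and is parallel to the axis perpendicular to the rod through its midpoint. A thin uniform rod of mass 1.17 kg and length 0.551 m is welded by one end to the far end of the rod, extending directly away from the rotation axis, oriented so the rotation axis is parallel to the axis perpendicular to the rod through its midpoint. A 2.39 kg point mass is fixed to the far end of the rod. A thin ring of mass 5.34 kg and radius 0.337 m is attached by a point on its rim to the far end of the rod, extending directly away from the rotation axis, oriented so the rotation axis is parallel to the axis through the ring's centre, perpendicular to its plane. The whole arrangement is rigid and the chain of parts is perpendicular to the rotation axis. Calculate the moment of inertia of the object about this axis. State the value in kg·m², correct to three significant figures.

21.7

Thin rod: I_cm = (1/12)ML² = (1/12)(0.309)(0.803)² = 0.016604 kg·m²; centre at d = 0.4015 m, so the parallel axis theorem gives I = 0.016604 + (0.309)(0.4015)² = 0.066415 kg·m².
Thin rod: I_cm = (1/12)ML² = (1/12)(1.17)(0.551)² = 0.029601 kg·m²; centre at d = 0.4015 + 0.4015 + 0.2755 = 1.0785 m, so the parallel axis theorem gives I = 0.029601 + (1.17)(1.0785)² = 1.3905 kg·m².
Point mass: I_cm = 0; centre at d = 0.4015 + 0.4015 + 0.2755 + 0.2755 = 1.354 m, so the parallel axis theorem gives I = 0 + (2.39)(1.354)² = 4.3816 kg·m².
Thin ring: I_cm = MR² = (5.34)(0.337)² = 0.60646 kg·m²; centre at d = 0.4015 + 0.4015 + 0.2755 + 0.2755 + 0.337 = 1.691 m, so the parallel axis theorem gives I = 0.60646 + (5.34)(1.691)² = 15.876 kg·m².
Total I = 0.066415 + 1.3905 + 4.3816 + 15.876 = 21.715 kg·m².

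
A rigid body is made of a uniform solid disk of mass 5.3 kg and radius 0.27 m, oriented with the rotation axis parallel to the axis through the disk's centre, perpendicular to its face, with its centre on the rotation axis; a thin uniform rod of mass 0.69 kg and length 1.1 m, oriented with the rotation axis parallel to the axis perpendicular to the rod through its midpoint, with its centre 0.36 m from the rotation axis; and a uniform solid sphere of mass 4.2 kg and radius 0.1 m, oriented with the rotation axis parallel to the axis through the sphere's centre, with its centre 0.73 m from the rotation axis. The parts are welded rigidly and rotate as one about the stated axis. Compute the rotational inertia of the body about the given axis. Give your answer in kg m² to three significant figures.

Solid disk: I_cm = (1/2)MR² = (1/2)(5.3)(0.27)² = 0.19319 kg m²; axis through the centre, so I = 0.19319 kg m².
Thin rod: I_cm = (1/12)ML² = (1/12)(0.69)(1.1)² = 0.069575 kg m²; centre at d = 0.36 m, so the parallel axis theorem gives I = 0.069575 + (0.69)(0.36)² = 0.159 kg m².
Solid sphere: I_cm = (2/5)MR² = (2/5)(4.2)(0.1)² = 0.0168 kg m²; centre at d = 0.73 m, so the parallel axis theorem gives I = 0.0168 + (4.2)(0.73)² = 2.255 kg m².
Total I = 0.19319 + 0.159 + 2.255 = 2.6072 kg m².

2.61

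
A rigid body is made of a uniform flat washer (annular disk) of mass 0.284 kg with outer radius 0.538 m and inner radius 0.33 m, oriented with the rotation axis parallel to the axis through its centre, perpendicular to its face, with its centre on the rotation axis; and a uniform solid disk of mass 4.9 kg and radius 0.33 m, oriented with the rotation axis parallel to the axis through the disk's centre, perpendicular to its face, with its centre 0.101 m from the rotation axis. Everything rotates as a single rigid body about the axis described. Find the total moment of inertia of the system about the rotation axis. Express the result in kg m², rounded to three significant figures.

0.373

Annular disk: I_cm = (1/2)M(R²+r²) = (1/2)(0.284)[(0.538)² + (0.33)²] = 0.056565 kg m²; axis through the centre, so I = 0.056565 kg m².
Solid disk: I_cm = (1/2)MR² = (1/2)(4.9)(0.33)² = 0.26681 kg m²; centre at d = 0.101 m, so the parallel axis theorem gives I = 0.26681 + (4.9)(0.101)² = 0.31679 kg m².
Total I = 0.056565 + 0.31679 = 0.37335 kg m².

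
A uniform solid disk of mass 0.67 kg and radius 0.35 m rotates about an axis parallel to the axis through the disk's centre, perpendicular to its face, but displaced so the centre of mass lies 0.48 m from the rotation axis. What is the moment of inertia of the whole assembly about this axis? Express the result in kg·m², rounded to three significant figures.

0.195

I_cm = (1/2)MR² = (1/2)(0.67)(0.35)² = 0.041037 kg·m²; centre at d = 0.48 m, so the parallel axis theorem gives I = 0.041037 + (0.67)(0.48)² = 0.19541 kg·m².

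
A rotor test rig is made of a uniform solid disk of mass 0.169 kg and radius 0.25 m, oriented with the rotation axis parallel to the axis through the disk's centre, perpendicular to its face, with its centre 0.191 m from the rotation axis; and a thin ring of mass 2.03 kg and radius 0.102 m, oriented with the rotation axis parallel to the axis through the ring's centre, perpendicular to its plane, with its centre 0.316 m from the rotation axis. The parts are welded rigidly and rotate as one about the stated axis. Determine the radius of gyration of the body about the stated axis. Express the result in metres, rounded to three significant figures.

0.327

Solid disk: I_cm = (1/2)MR² = (1/2)(0.169)(0.25)² = 0.0052813 kg·m²; centre at d = 0.191 m, so the parallel axis theorem gives I = 0.0052813 + (0.169)(0.191)² = 0.011447 kg·m².
Thin ring: I_cm = MR² = (2.03)(0.102)² = 0.02112 kg·m²; centre at d = 0.316 m, so the parallel axis theorem gives I = 0.02112 + (2.03)(0.316)² = 0.22383 kg·m².
Total I = 0.23527 kg·m²; total mass M = 2.199 kg.
k = √(I/M) = √(0.23527/2.199) = 0.3271 m.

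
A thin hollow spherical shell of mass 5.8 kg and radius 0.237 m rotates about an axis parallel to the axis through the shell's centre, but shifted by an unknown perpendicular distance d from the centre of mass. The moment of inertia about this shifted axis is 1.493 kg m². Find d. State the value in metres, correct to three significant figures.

About the centre-of-mass axis, I_cm = (2/3)MR² = (2/3)(5.8)(0.237)² = 0.21719 kg m².
Parallel axis theorem: I = I_cm + Md², so Md² = 1.493 − 0.21719 = 1.2758 kg m².
d = √(1.2758 / 5.8) = 0.46901 m.

0.469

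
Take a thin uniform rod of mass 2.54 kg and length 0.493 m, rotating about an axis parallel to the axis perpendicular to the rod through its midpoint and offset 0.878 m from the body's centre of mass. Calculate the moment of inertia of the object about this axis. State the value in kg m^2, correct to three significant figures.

I_cm = (1/12)ML² = (1/12)(2.54)(0.493)² = 0.051445 kg m^2; centre at d = 0.878 m, so the parallel axis theorem gives I = 0.051445 + (2.54)(0.878)² = 2.0095 kg m^2.

2.01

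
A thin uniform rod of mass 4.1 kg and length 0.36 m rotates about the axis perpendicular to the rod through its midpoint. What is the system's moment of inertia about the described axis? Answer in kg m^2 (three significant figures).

I_cm = (1/12)ML² = (1/12)(4.1)(0.36)² = 0.04428 kg m^2; axis through the centre, so I = 0.04428 kg m^2.

0.0443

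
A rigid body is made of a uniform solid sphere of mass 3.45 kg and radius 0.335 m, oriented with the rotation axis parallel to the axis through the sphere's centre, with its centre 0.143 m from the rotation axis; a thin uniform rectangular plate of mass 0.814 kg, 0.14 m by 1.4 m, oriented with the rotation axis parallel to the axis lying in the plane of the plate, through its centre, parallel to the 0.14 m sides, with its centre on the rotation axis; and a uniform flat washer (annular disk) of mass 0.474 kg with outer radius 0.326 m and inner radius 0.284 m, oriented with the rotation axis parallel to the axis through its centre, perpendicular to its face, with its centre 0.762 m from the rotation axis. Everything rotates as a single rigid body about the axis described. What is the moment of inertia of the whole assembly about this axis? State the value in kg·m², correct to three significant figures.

Solid sphere: I_cm = (2/5)MR² = (2/5)(3.45)(0.335)² = 0.15487 kg·m²; centre at d = 0.143 m, so I = I_cm + Md² gives I = 0.15487 + (3.45)(0.143)² = 0.22542 kg·m².
Rectangular plate: I_cm = (1/12)Mb² = (1/12)(0.814)(1.4)² = 0.13295 kg·m²; axis through the centre, so I = 0.13295 kg·m².
Annular disk: I_cm = (1/2)M(R²+r²) = (1/2)(0.474)[(0.326)² + (0.284)²] = 0.044303 kg·m²; centre at d = 0.762 m, so I = I_cm + Md² gives I = 0.044303 + (0.474)(0.762)² = 0.31953 kg·m².
Total I = 0.22542 + 0.13295 + 0.31953 = 0.6779 kg·m².

0.678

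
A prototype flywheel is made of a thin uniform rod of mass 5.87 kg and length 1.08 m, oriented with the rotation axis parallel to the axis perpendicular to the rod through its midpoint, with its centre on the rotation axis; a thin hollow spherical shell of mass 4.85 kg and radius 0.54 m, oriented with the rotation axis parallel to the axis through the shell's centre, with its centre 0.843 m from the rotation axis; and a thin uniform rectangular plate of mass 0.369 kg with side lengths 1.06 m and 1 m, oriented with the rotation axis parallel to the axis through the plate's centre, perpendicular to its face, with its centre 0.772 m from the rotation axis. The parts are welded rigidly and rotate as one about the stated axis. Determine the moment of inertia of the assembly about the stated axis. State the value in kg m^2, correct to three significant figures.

Thin rod: I_cm = (1/12)ML² = (1/12)(5.87)(1.08)² = 0.57056 kg m^2; axis through the centre, so I = 0.57056 kg m^2.
Spherical shell: I_cm = (2/3)MR² = (2/3)(4.85)(0.54)² = 0.94284 kg m^2; centre at d = 0.843 m, so the parallel axis theorem gives I = 0.94284 + (4.85)(0.843)² = 4.3895 kg m^2.
Rectangular plate: I_cm = (1/12)M(a²+b²) = (1/12)(0.369)[(1.06)² + (1)²] = 0.065301 kg m^2; centre at d = 0.772 m, so the parallel axis theorem gives I = 0.065301 + (0.369)(0.772)² = 0.28522 kg m^2.
Total I = 0.57056 + 4.3895 + 0.28522 = 5.2453 kg m^2.

5.25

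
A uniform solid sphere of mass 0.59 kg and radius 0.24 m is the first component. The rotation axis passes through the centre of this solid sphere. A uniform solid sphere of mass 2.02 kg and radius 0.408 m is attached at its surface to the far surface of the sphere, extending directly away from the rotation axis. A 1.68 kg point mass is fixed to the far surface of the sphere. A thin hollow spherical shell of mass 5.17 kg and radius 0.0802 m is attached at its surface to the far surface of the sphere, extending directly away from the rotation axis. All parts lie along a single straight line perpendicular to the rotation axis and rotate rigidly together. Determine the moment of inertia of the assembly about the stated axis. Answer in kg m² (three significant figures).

9.57

Solid sphere: I_cm = (2/5)MR² = (2/5)(0.59)(0.24)² = 0.013594 kg m²; axis through the centre, so I = 0.013594 kg m².
Solid sphere: I_cm = (2/5)MR² = (2/5)(2.02)(0.408)² = 0.1345 kg m²; centre at d = 0.24 + 0.408 = 0.648 m, so the parallel axis theorem gives I = 0.1345 + (2.02)(0.648)² = 0.98271 kg m².
Point mass: I_cm = 0; centre at d = 0.24 + 0.408 + 0.408 = 1.056 m, so the parallel axis theorem gives I = 0 + (1.68)(1.056)² = 1.8734 kg m².
Spherical shell: I_cm = (2/3)MR² = (2/3)(5.17)(0.0802)² = 0.022169 kg m²; centre at d = 0.24 + 0.408 + 0.408 + 0.0802 = 1.1362 m, so the parallel axis theorem gives I = 0.022169 + (5.17)(1.1362)² = 6.6964 kg m².
Total I = 0.013594 + 0.98271 + 1.8734 + 6.6964 = 9.5661 kg m².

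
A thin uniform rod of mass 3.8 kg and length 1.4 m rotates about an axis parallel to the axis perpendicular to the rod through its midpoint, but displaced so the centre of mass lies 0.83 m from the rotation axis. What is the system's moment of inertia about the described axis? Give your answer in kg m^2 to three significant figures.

3.24

I_cm = (1/12)ML² = (1/12)(3.8)(1.4)² = 0.62067 kg m^2; centre at d = 0.83 m, so the parallel axis theorem gives I = 0.62067 + (3.8)(0.83)² = 3.2385 kg m^2.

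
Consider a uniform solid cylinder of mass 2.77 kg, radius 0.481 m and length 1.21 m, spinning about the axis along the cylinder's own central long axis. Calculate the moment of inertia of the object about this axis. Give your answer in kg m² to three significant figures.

I_cm = (1/2)MR² = (1/2)(2.77)(0.481)² = 0.32043 kg m²; axis through the centre, so I = 0.32043 kg m².

0.320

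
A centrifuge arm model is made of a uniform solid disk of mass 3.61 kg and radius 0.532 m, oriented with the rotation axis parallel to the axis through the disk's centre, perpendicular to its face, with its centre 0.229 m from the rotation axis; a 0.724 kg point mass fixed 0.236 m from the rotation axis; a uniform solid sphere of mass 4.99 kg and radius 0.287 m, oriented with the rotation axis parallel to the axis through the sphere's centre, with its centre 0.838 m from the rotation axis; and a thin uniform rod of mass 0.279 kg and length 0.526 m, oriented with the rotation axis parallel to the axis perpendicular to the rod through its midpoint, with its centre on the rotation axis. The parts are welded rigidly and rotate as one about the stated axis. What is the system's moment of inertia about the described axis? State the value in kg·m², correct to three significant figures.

4.42

Solid disk: I_cm = (1/2)MR² = (1/2)(3.61)(0.532)² = 0.51086 kg·m²; centre at d = 0.229 m, so the parallel axis theorem gives I = 0.51086 + (3.61)(0.229)² = 0.70017 kg·m².
Point mass: I_cm = 0; centre at d = 0.236 m, so the parallel axis theorem gives I = 0 + (0.724)(0.236)² = 0.040324 kg·m².
Solid sphere: I_cm = (2/5)MR² = (2/5)(4.99)(0.287)² = 0.16441 kg·m²; centre at d = 0.838 m, so the parallel axis theorem gives I = 0.16441 + (4.99)(0.838)² = 3.6686 kg·m².
Thin rod: I_cm = (1/12)ML² = (1/12)(0.279)(0.526)² = 0.0064327 kg·m²; axis through the centre, so I = 0.0064327 kg·m².
Total I = 0.70017 + 0.040324 + 3.6686 + 0.0064327 = 4.4155 kg·m².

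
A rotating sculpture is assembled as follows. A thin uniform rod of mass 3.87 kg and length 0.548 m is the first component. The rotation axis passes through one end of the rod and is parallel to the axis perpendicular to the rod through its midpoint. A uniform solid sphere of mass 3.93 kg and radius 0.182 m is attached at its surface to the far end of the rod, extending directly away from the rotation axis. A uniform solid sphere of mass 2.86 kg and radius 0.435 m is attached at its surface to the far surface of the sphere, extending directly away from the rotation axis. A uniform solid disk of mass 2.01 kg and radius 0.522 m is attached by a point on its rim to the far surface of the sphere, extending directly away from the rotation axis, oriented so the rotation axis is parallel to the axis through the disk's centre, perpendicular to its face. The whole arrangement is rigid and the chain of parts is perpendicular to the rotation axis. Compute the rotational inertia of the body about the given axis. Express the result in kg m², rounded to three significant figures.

Thin rod: I_cm = (1/12)ML² = (1/12)(3.87)(0.548)² = 0.096848 kg m²; centre at d = 0.274 m, so I = I_cm + Md² gives I = 0.096848 + (3.87)(0.274)² = 0.38739 kg m².
Solid sphere: I_cm = (2/5)MR² = (2/5)(3.93)(0.182)² = 0.052071 kg m²; centre at d = 0.274 + 0.274 + 0.182 = 0.73 m, so I = I_cm + Md² gives I = 0.052071 + (3.93)(0.73)² = 2.1464 kg m².
Solid sphere: I_cm = (2/5)MR² = (2/5)(2.86)(0.435)² = 0.21647 kg m²; centre at d = 0.274 + 0.274 + 0.182 + 0.182 + 0.435 = 1.347 m, so I = I_cm + Md² gives I = 0.21647 + (2.86)(1.347)² = 5.4057 kg m².
Solid disk: I_cm = (1/2)MR² = (1/2)(2.01)(0.522)² = 0.27385 kg m²; centre at d = 0.274 + 0.274 + 0.182 + 0.182 + 0.435 + 0.435 + 0.522 = 2.304 m, so I = I_cm + Md² gives I = 0.27385 + (2.01)(2.304)² = 10.944 kg m².
Total I = 0.38739 + 2.1464 + 5.4057 + 10.944 = 18.883 kg m².

18.9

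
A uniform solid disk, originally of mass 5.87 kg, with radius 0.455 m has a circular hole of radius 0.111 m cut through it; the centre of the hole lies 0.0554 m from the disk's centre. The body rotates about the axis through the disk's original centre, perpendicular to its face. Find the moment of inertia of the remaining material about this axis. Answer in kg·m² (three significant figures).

Unpierced body about its centre: I₀ = (1/2)MR² = (1/2)(5.87)(0.455)² = 0.60762 kg·m².
The removed disk has mass m = M·(r/R)² = (5.87)(0.111/0.455)² = 0.34935 kg (same uniform areal density).
Its moment of inertia about the rotation axis (parallel-axis theorem): I_hole = (1/2)mr² + md² = (1/2)(0.34935)(0.111)² + (0.34935)(0.0554)² = 0.0032244 kg·m².
Treating the hole as negative mass, I = I₀ − I_hole = 0.60762 − 0.0032244 = 0.60439 kg·m².

0.604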